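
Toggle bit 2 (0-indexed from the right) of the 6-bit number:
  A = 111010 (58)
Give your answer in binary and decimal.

Mask = 1 << 2 = 000100
Bit 2 of A is 0; XOR with the mask flips it to 1.
  111010
^ 000100
--------
  111110

Answer: 111110 (62)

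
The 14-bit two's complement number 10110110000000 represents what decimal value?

MSB is 1, so the value is negative. Find the magnitude:
1. Invert bits:  01001001111111
2. Add 1:        01001010000000  = 4736
3. Apply sign:   -4736

Answer: -4736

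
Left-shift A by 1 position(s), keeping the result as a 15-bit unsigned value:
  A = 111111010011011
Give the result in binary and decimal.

Shift left by 1: drop the top 1 bit(s), append 1 zero(s) on the right.
  111111010011011  ->  discard [1], keep [11111010011011], append 0
= 111110100110110

Answer: 111110100110110 (32054)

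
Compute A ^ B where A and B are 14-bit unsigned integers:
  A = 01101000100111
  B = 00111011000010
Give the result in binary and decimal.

Apply ^ to each column (1 where bits differ):
  01101000100111
^ 00111011000010
----------------
  01010011100101

Answer: 01010011100101 (5349)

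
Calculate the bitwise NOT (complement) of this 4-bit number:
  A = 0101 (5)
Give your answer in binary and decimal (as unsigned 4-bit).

Flip each bit (0->1, 1->0):
  0101
  1010

Answer: 1010 (10)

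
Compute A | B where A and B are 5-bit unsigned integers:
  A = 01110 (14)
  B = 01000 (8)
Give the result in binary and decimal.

Apply | to each column (1 where either bit is 1):
  01110
| 01000
-------
  01110

Answer: 01110 (14)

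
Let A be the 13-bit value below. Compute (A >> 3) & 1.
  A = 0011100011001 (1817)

Bit 3 is the 4th from the right.
  0011100011001
           ^
That bit is 1.

Answer: 1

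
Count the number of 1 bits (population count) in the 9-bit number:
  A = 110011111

110011111
1-bits at positions (from bit 0 = LSB): 0, 1, 2, 3, 4, 7, 8
Count = 7

Answer: 7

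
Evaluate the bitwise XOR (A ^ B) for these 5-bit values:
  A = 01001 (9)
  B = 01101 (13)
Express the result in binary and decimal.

Apply ^ to each column (1 where bits differ):
  01001
^ 01101
-------
  00100

Answer: 00100 (4)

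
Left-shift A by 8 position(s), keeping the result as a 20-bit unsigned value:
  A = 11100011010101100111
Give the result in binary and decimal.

Shift left by 8: drop the top 8 bit(s), append 8 zero(s) on the right.
  11100011010101100111  ->  discard [11100011], keep [010101100111], append 00000000
= 01010110011100000000

Answer: 01010110011100000000 (354048)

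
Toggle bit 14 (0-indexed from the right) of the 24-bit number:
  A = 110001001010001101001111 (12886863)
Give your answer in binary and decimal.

Mask = 1 << 14 = 000000000100000000000000
Bit 14 of A is 0; XOR with the mask flips it to 1.
  110001001010001101001111
^ 000000000100000000000000
--------------------------
  110001001110001101001111

Answer: 110001001110001101001111 (12903247)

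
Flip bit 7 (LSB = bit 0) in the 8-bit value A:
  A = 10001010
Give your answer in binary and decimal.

Mask = 1 << 7 = 10000000
Bit 7 of A is 1; XOR with the mask flips it to 0.
  10001010
^ 10000000
----------
  00001010

Answer: 00001010 (10)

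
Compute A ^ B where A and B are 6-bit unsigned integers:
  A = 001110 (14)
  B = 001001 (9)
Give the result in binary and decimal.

Apply ^ to each column (1 where bits differ):
  001110
^ 001001
--------
  000111

Answer: 000111 (7)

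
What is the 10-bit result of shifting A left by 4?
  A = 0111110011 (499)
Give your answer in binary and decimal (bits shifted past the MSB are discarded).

Shift left by 4: drop the top 4 bit(s), append 4 zero(s) on the right.
  0111110011  ->  discard [0111], keep [110011], append 0000
= 1100110000

Answer: 1100110000 (816)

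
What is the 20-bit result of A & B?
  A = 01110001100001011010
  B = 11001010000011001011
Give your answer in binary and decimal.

Apply & to each column (1 only where both bits are 1):
  01110001100001011010
& 11001010000011001011
----------------------
  01000000000001001010

Answer: 01000000000001001010 (262218)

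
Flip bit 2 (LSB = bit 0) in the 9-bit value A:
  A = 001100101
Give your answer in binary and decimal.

Mask = 1 << 2 = 000000100
Bit 2 of A is 1; XOR with the mask flips it to 0.
  001100101
^ 000000100
-----------
  001100001

Answer: 001100001 (97)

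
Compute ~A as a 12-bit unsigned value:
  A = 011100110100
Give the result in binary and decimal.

Flip each bit (0->1, 1->0):
  011100110100
  100011001011

Answer: 100011001011 (2251)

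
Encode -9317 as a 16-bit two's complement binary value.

1. Binary of +9317:  0010010001100101
2. Invert bits:     1101101110011010
3. Add 1:           1101101110011011

Answer: 1101101110011011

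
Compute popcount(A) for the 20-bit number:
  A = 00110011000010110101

00110011000010110101
1-bits at positions (from bit 0 = LSB): 0, 2, 4, 5, 7, 12, 13, 16, 17
Count = 9

Answer: 9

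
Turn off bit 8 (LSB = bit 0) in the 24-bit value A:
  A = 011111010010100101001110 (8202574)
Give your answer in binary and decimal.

Mask = ~(1 << 8) = 111111111111111011111111
Bit 8 of A is 1, so AND-ing with the mask clears it to 0.
  011111010010100101001110
& 111111111111111011111111
--------------------------
  011111010010100001001110

Answer: 011111010010100001001110 (8202318)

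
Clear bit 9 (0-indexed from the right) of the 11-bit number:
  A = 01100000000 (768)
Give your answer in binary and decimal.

Mask = ~(1 << 9) = 10111111111
Bit 9 of A is 1, so AND-ing with the mask clears it to 0.
  01100000000
& 10111111111
-------------
  00100000000

Answer: 00100000000 (256)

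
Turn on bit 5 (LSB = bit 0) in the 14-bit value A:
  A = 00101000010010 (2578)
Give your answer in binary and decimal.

Mask = 1 << 5 = 00000000100000
Bit 5 of A is 0, so OR-ing with the mask flips it to 1.
  00101000010010
| 00000000100000
----------------
  00101000110010

Answer: 00101000110010 (2610)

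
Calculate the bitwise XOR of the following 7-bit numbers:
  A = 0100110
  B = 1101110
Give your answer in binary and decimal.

Apply ^ to each column (1 where bits differ):
  0100110
^ 1101110
---------
  1001000

Answer: 1001000 (72)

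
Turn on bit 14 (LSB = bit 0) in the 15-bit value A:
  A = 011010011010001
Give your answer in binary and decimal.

Mask = 1 << 14 = 100000000000000
Bit 14 of A is 0, so OR-ing with the mask flips it to 1.
  011010011010001
| 100000000000000
-----------------
  111010011010001

Answer: 111010011010001 (29905)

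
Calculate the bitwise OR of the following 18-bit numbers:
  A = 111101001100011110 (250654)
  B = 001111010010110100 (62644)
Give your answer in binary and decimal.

Apply | to each column (1 where either bit is 1):
  111101001100011110
| 001111010010110100
--------------------
  111111011110111110

Answer: 111111011110111110 (260030)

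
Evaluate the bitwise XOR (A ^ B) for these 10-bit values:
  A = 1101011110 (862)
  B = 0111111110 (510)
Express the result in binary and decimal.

Apply ^ to each column (1 where bits differ):
  1101011110
^ 0111111110
------------
  1010100000

Answer: 1010100000 (672)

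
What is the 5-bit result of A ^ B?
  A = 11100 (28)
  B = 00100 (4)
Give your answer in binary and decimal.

Apply ^ to each column (1 where bits differ):
  11100
^ 00100
-------
  11000

Answer: 11000 (24)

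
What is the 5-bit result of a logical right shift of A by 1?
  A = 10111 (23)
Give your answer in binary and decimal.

Logical shift right by 1: drop the bottom 1 bit(s), prepend 1 zero(s) on the left.
  10111  ->  keep [1011], discard [1], prepend 0
= 01011

Answer: 01011 (11)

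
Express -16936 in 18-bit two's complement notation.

1. Binary of +16936:  000100001000101000
2. Invert bits:     111011110111010111
3. Add 1:           111011110111011000

Answer: 111011110111011000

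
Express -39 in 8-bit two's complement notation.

1. Binary of +39:  00100111
2. Invert bits:     11011000
3. Add 1:           11011001

Answer: 11011001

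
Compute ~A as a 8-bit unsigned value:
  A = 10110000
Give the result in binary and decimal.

Flip each bit (0->1, 1->0):
  10110000
  01001111

Answer: 01001111 (79)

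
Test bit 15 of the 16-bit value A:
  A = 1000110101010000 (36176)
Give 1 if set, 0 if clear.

Bit 15 is the 16th from the right.
  1000110101010000
  ^
That bit is 1.

Answer: 1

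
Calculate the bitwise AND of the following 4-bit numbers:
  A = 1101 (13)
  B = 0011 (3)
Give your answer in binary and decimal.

Apply & to each column (1 only where both bits are 1):
  1101
& 0011
------
  0001

Answer: 0001 (1)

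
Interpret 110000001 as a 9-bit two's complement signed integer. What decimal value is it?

MSB is 1, so the value is negative. Find the magnitude:
1. Invert bits:  001111110
2. Add 1:        001111111  = 127
3. Apply sign:   -127

Answer: -127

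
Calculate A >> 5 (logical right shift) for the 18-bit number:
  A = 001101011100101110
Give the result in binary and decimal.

Logical shift right by 5: drop the bottom 5 bit(s), prepend 5 zero(s) on the left.
  001101011100101110  ->  keep [0011010111001], discard [01110], prepend 00000
= 000000011010111001

Answer: 000000011010111001 (1721)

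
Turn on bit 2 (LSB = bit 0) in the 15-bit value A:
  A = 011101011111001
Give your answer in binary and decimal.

Mask = 1 << 2 = 000000000000100
Bit 2 of A is 0, so OR-ing with the mask flips it to 1.
  011101011111001
| 000000000000100
-----------------
  011101011111101

Answer: 011101011111101 (15101)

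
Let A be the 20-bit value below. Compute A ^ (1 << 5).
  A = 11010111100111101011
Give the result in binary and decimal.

Mask = 1 << 5 = 00000000000000100000
Bit 5 of A is 1; XOR with the mask flips it to 0.
  11010111100111101011
^ 00000000000000100000
----------------------
  11010111100111001011

Answer: 11010111100111001011 (883147)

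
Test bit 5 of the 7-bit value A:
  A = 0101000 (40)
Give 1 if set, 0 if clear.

Bit 5 is the 6th from the right.
  0101000
   ^
That bit is 1.

Answer: 1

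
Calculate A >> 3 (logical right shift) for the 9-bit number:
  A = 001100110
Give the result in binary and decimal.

Logical shift right by 3: drop the bottom 3 bit(s), prepend 3 zero(s) on the left.
  001100110  ->  keep [001100], discard [110], prepend 000
= 000001100

Answer: 000001100 (12)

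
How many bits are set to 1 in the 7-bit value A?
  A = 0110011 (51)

0110011
1-bits at positions (from bit 0 = LSB): 0, 1, 4, 5
Count = 4

Answer: 4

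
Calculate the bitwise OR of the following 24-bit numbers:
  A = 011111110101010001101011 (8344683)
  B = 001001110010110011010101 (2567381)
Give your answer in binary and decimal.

Apply | to each column (1 where either bit is 1):
  011111110101010001101011
| 001001110010110011010101
--------------------------
  011111110111110011111111

Answer: 011111110111110011111111 (8355071)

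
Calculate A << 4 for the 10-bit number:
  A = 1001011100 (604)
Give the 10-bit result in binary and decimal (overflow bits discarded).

Shift left by 4: drop the top 4 bit(s), append 4 zero(s) on the right.
  1001011100  ->  discard [1001], keep [011100], append 0000
= 0111000000

Answer: 0111000000 (448)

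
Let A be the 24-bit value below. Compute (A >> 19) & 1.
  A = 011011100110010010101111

Bit 19 is the 20th from the right.
  011011100110010010101111
      ^
That bit is 1.

Answer: 1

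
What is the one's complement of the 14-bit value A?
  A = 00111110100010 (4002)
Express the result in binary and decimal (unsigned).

Flip each bit (0->1, 1->0):
  00111110100010
  11000001011101

Answer: 11000001011101 (12381)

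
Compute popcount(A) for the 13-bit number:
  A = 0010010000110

0010010000110
1-bits at positions (from bit 0 = LSB): 1, 2, 7, 10
Count = 4

Answer: 4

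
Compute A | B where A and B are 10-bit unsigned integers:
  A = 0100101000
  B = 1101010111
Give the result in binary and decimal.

Apply | to each column (1 where either bit is 1):
  0100101000
| 1101010111
------------
  1101111111

Answer: 1101111111 (895)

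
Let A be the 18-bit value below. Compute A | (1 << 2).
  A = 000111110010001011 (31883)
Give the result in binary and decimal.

Mask = 1 << 2 = 000000000000000100
Bit 2 of A is 0, so OR-ing with the mask flips it to 1.
  000111110010001011
| 000000000000000100
--------------------
  000111110010001111

Answer: 000111110010001111 (31887)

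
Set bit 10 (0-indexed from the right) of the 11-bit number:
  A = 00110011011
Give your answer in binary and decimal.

Mask = 1 << 10 = 10000000000
Bit 10 of A is 0, so OR-ing with the mask flips it to 1.
  00110011011
| 10000000000
-------------
  10110011011

Answer: 10110011011 (1435)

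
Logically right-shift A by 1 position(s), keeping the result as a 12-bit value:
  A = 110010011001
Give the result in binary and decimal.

Logical shift right by 1: drop the bottom 1 bit(s), prepend 1 zero(s) on the left.
  110010011001  ->  keep [11001001100], discard [1], prepend 0
= 011001001100

Answer: 011001001100 (1612)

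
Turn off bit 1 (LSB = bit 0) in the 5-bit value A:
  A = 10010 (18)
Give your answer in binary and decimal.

Mask = ~(1 << 1) = 11101
Bit 1 of A is 1, so AND-ing with the mask clears it to 0.
  10010
& 11101
-------
  10000

Answer: 10000 (16)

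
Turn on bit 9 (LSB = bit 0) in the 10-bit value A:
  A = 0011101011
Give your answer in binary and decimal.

Mask = 1 << 9 = 1000000000
Bit 9 of A is 0, so OR-ing with the mask flips it to 1.
  0011101011
| 1000000000
------------
  1011101011

Answer: 1011101011 (747)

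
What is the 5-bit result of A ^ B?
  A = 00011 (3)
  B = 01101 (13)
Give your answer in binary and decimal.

Apply ^ to each column (1 where bits differ):
  00011
^ 01101
-------
  01110

Answer: 01110 (14)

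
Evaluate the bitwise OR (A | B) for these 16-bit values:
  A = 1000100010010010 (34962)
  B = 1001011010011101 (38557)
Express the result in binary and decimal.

Apply | to each column (1 where either bit is 1):
  1000100010010010
| 1001011010011101
------------------
  1001111010011111

Answer: 1001111010011111 (40607)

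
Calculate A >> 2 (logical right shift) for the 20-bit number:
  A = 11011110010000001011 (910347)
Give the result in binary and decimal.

Logical shift right by 2: drop the bottom 2 bit(s), prepend 2 zero(s) on the left.
  11011110010000001011  ->  keep [110111100100000010], discard [11], prepend 00
= 00110111100100000010

Answer: 00110111100100000010 (227586)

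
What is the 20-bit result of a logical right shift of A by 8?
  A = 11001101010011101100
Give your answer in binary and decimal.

Logical shift right by 8: drop the bottom 8 bit(s), prepend 8 zero(s) on the left.
  11001101010011101100  ->  keep [110011010100], discard [11101100], prepend 00000000
= 00000000110011010100

Answer: 00000000110011010100 (3284)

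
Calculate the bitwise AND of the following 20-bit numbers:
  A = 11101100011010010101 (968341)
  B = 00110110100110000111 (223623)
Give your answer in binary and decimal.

Apply & to each column (1 only where both bits are 1):
  11101100011010010101
& 00110110100110000111
----------------------
  00100100000010000101

Answer: 00100100000010000101 (147589)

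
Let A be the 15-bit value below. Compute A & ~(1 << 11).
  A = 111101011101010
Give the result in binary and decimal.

Mask = ~(1 << 11) = 111011111111111
Bit 11 of A is 1, so AND-ing with the mask clears it to 0.
  111101011101010
& 111011111111111
-----------------
  111001011101010

Answer: 111001011101010 (29418)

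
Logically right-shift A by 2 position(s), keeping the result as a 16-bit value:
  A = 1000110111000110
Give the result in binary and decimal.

Logical shift right by 2: drop the bottom 2 bit(s), prepend 2 zero(s) on the left.
  1000110111000110  ->  keep [10001101110001], discard [10], prepend 00
= 0010001101110001

Answer: 0010001101110001 (9073)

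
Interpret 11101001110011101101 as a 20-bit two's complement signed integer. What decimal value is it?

MSB is 1, so the value is negative. Find the magnitude:
1. Invert bits:  00010110001100010010
2. Add 1:        00010110001100010011  = 90899
3. Apply sign:   -90899

Answer: -90899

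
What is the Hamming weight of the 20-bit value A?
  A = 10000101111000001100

10000101111000001100
1-bits at positions (from bit 0 = LSB): 2, 3, 9, 10, 11, 12, 14, 19
Count = 8

Answer: 8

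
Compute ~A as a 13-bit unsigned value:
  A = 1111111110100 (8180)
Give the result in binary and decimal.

Flip each bit (0->1, 1->0):
  1111111110100
  0000000001011

Answer: 0000000001011 (11)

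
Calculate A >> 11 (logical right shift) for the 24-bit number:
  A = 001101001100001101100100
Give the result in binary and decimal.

Logical shift right by 11: drop the bottom 11 bit(s), prepend 11 zero(s) on the left.
  001101001100001101100100  ->  keep [0011010011000], discard [01101100100], prepend 00000000000
= 000000000000011010011000

Answer: 000000000000011010011000 (1688)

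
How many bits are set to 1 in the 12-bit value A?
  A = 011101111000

011101111000
1-bits at positions (from bit 0 = LSB): 3, 4, 5, 6, 8, 9, 10
Count = 7

Answer: 7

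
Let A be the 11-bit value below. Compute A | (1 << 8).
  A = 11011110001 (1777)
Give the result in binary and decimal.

Mask = 1 << 8 = 00100000000
Bit 8 of A is 0, so OR-ing with the mask flips it to 1.
  11011110001
| 00100000000
-------------
  11111110001

Answer: 11111110001 (2033)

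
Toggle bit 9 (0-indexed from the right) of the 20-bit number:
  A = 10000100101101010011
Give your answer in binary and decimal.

Mask = 1 << 9 = 00000000001000000000
Bit 9 of A is 1; XOR with the mask flips it to 0.
  10000100101101010011
^ 00000000001000000000
----------------------
  10000100100101010011

Answer: 10000100100101010011 (543059)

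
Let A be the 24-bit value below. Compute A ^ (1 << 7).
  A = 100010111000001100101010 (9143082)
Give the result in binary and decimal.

Mask = 1 << 7 = 000000000000000010000000
Bit 7 of A is 0; XOR with the mask flips it to 1.
  100010111000001100101010
^ 000000000000000010000000
--------------------------
  100010111000001110101010

Answer: 100010111000001110101010 (9143210)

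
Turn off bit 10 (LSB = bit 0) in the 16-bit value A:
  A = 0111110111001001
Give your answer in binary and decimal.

Mask = ~(1 << 10) = 1111101111111111
Bit 10 of A is 1, so AND-ing with the mask clears it to 0.
  0111110111001001
& 1111101111111111
------------------
  0111100111001001

Answer: 0111100111001001 (31177)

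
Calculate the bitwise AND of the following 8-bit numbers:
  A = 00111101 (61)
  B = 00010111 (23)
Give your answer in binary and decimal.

Apply & to each column (1 only where both bits are 1):
  00111101
& 00010111
----------
  00010101

Answer: 00010101 (21)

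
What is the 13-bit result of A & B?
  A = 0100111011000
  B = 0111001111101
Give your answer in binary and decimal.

Apply & to each column (1 only where both bits are 1):
  0100111011000
& 0111001111101
---------------
  0100001011000

Answer: 0100001011000 (2136)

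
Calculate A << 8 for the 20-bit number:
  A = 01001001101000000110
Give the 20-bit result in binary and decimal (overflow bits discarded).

Shift left by 8: drop the top 8 bit(s), append 8 zero(s) on the right.
  01001001101000000110  ->  discard [01001001], keep [101000000110], append 00000000
= 10100000011000000000

Answer: 10100000011000000000 (656896)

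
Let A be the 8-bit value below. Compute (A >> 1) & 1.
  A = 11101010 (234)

Bit 1 is the 2nd from the right.
  11101010
        ^
That bit is 1.

Answer: 1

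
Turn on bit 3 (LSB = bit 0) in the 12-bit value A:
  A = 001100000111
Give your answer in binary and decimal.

Mask = 1 << 3 = 000000001000
Bit 3 of A is 0, so OR-ing with the mask flips it to 1.
  001100000111
| 000000001000
--------------
  001100001111

Answer: 001100001111 (783)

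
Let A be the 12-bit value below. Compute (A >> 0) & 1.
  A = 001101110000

Bit 0 is the 1st from the right.
  001101110000
             ^
That bit is 0.

Answer: 0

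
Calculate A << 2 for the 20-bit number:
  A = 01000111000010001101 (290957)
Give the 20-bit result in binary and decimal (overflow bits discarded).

Shift left by 2: drop the top 2 bit(s), append 2 zero(s) on the right.
  01000111000010001101  ->  discard [01], keep [000111000010001101], append 00
= 00011100001000110100

Answer: 00011100001000110100 (115252)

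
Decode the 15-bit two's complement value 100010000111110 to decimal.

MSB is 1, so the value is negative. Find the magnitude:
1. Invert bits:  011101111000001
2. Add 1:        011101111000010  = 15298
3. Apply sign:   -15298

Answer: -15298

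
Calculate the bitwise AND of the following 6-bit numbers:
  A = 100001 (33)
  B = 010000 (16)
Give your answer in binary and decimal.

Apply & to each column (1 only where both bits are 1):
  100001
& 010000
--------
  000000

Answer: 000000 (0)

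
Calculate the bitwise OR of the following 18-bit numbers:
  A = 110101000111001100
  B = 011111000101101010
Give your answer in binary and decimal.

Apply | to each column (1 where either bit is 1):
  110101000111001100
| 011111000101101010
--------------------
  111111000111101110

Answer: 111111000111101110 (258542)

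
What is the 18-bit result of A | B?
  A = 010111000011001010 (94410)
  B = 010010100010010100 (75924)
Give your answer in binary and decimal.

Apply | to each column (1 where either bit is 1):
  010111000011001010
| 010010100010010100
--------------------
  010111100011011110

Answer: 010111100011011110 (96478)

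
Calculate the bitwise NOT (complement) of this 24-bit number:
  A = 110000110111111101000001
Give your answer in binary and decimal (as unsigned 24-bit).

Flip each bit (0->1, 1->0):
  110000110111111101000001
  001111001000000010111110

Answer: 001111001000000010111110 (3965118)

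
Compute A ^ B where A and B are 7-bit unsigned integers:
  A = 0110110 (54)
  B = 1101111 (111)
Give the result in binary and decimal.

Apply ^ to each column (1 where bits differ):
  0110110
^ 1101111
---------
  1011001

Answer: 1011001 (89)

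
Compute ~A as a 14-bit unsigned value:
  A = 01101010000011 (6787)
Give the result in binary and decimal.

Flip each bit (0->1, 1->0):
  01101010000011
  10010101111100

Answer: 10010101111100 (9596)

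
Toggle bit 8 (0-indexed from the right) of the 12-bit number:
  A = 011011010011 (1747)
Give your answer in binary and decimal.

Mask = 1 << 8 = 000100000000
Bit 8 of A is 0; XOR with the mask flips it to 1.
  011011010011
^ 000100000000
--------------
  011111010011

Answer: 011111010011 (2003)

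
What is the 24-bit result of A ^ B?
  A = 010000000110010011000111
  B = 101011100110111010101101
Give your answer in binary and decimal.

Apply ^ to each column (1 where bits differ):
  010000000110010011000111
^ 101011100110111010101101
--------------------------
  111011100000101001101010

Answer: 111011100000101001101010 (15600234)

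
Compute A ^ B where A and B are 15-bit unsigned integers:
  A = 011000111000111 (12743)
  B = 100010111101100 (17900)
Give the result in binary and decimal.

Apply ^ to each column (1 where bits differ):
  011000111000111
^ 100010111101100
-----------------
  111010000101011

Answer: 111010000101011 (29739)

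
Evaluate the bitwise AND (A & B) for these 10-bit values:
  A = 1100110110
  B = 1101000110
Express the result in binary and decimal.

Apply & to each column (1 only where both bits are 1):
  1100110110
& 1101000110
------------
  1100000110

Answer: 1100000110 (774)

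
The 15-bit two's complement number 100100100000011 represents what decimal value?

MSB is 1, so the value is negative. Find the magnitude:
1. Invert bits:  011011011111100
2. Add 1:        011011011111101  = 14077
3. Apply sign:   -14077

Answer: -14077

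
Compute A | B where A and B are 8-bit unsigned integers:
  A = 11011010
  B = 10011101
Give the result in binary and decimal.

Apply | to each column (1 where either bit is 1):
  11011010
| 10011101
----------
  11011111

Answer: 11011111 (223)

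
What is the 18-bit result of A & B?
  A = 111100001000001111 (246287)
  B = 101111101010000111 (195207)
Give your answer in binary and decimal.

Apply & to each column (1 only where both bits are 1):
  111100001000001111
& 101111101010000111
--------------------
  101100001000000111

Answer: 101100001000000111 (180743)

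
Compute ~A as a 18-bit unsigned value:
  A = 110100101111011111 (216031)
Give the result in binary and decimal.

Flip each bit (0->1, 1->0):
  110100101111011111
  001011010000100000

Answer: 001011010000100000 (46112)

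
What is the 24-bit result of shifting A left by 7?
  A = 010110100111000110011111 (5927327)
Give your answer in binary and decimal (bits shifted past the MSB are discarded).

Shift left by 7: drop the top 7 bit(s), append 7 zero(s) on the right.
  010110100111000110011111  ->  discard [0101101], keep [00111000110011111], append 0000000
= 001110001100111110000000

Answer: 001110001100111110000000 (3723136)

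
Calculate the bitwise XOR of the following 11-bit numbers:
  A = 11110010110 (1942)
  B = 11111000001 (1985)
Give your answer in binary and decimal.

Apply ^ to each column (1 where bits differ):
  11110010110
^ 11111000001
-------------
  00001010111

Answer: 00001010111 (87)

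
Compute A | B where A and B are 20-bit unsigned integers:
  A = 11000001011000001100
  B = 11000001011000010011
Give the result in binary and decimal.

Apply | to each column (1 where either bit is 1):
  11000001011000001100
| 11000001011000010011
----------------------
  11000001011000011111

Answer: 11000001011000011111 (792095)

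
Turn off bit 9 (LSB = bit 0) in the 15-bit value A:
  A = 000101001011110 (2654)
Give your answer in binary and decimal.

Mask = ~(1 << 9) = 111110111111111
Bit 9 of A is 1, so AND-ing with the mask clears it to 0.
  000101001011110
& 111110111111111
-----------------
  000100001011110

Answer: 000100001011110 (2142)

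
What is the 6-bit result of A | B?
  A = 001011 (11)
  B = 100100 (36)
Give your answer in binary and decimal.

Apply | to each column (1 where either bit is 1):
  001011
| 100100
--------
  101111

Answer: 101111 (47)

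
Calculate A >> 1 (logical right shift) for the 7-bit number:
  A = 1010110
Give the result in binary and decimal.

Logical shift right by 1: drop the bottom 1 bit(s), prepend 1 zero(s) on the left.
  1010110  ->  keep [101011], discard [0], prepend 0
= 0101011

Answer: 0101011 (43)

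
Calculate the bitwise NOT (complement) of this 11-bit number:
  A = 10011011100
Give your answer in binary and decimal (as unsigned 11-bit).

Flip each bit (0->1, 1->0):
  10011011100
  01100100011

Answer: 01100100011 (803)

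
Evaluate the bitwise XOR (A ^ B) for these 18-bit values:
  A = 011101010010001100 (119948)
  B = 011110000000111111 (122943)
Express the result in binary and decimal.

Apply ^ to each column (1 where bits differ):
  011101010010001100
^ 011110000000111111
--------------------
  000011010010110011

Answer: 000011010010110011 (13491)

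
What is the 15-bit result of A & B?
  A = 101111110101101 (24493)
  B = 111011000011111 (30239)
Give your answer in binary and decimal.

Apply & to each column (1 only where both bits are 1):
  101111110101101
& 111011000011111
-----------------
  101011000001101

Answer: 101011000001101 (22029)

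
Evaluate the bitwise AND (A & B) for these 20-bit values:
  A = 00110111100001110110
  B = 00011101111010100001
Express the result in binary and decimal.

Apply & to each column (1 only where both bits are 1):
  00110111100001110110
& 00011101111010100001
----------------------
  00010101100000100000

Answer: 00010101100000100000 (88096)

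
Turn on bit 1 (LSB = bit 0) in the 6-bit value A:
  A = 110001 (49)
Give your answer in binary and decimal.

Mask = 1 << 1 = 000010
Bit 1 of A is 0, so OR-ing with the mask flips it to 1.
  110001
| 000010
--------
  110011

Answer: 110011 (51)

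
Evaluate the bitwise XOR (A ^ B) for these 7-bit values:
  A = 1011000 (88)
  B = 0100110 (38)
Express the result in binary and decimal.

Apply ^ to each column (1 where bits differ):
  1011000
^ 0100110
---------
  1111110

Answer: 1111110 (126)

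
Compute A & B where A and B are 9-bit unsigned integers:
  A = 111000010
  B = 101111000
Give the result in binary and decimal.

Apply & to each column (1 only where both bits are 1):
  111000010
& 101111000
-----------
  101000000

Answer: 101000000 (320)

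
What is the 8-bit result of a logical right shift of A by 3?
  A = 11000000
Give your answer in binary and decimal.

Logical shift right by 3: drop the bottom 3 bit(s), prepend 3 zero(s) on the left.
  11000000  ->  keep [11000], discard [000], prepend 000
= 00011000

Answer: 00011000 (24)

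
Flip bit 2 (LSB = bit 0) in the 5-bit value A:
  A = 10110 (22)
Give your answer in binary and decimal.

Mask = 1 << 2 = 00100
Bit 2 of A is 1; XOR with the mask flips it to 0.
  10110
^ 00100
-------
  10010

Answer: 10010 (18)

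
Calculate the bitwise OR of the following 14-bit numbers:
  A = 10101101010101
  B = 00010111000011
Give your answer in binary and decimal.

Apply | to each column (1 where either bit is 1):
  10101101010101
| 00010111000011
----------------
  10111111010111

Answer: 10111111010111 (12247)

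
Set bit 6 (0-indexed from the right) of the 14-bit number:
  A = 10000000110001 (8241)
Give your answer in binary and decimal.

Mask = 1 << 6 = 00000001000000
Bit 6 of A is 0, so OR-ing with the mask flips it to 1.
  10000000110001
| 00000001000000
----------------
  10000001110001

Answer: 10000001110001 (8305)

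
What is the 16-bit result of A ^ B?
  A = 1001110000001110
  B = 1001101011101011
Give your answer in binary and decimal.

Apply ^ to each column (1 where bits differ):
  1001110000001110
^ 1001101011101011
------------------
  0000011011100101

Answer: 0000011011100101 (1765)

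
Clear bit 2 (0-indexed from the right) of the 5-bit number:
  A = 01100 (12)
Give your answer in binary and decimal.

Mask = ~(1 << 2) = 11011
Bit 2 of A is 1, so AND-ing with the mask clears it to 0.
  01100
& 11011
-------
  01000

Answer: 01000 (8)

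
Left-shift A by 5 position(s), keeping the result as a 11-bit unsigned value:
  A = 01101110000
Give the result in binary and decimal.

Shift left by 5: drop the top 5 bit(s), append 5 zero(s) on the right.
  01101110000  ->  discard [01101], keep [110000], append 00000
= 11000000000

Answer: 11000000000 (1536)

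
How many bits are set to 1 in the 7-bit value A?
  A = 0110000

0110000
1-bits at positions (from bit 0 = LSB): 4, 5
Count = 2

Answer: 2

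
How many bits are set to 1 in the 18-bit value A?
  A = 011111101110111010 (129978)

011111101110111010
1-bits at positions (from bit 0 = LSB): 1, 3, 4, 5, 7, 8, 9, 11, 12, 13, 14, 15, 16
Count = 13

Answer: 13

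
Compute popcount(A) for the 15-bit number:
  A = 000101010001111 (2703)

000101010001111
1-bits at positions (from bit 0 = LSB): 0, 1, 2, 3, 7, 9, 11
Count = 7

Answer: 7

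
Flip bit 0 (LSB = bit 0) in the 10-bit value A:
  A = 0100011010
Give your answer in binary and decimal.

Mask = 1 << 0 = 0000000001
Bit 0 of A is 0; XOR with the mask flips it to 1.
  0100011010
^ 0000000001
------------
  0100011011

Answer: 0100011011 (283)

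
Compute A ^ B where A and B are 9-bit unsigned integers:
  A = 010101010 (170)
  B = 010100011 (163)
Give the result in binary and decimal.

Apply ^ to each column (1 where bits differ):
  010101010
^ 010100011
-----------
  000001001

Answer: 000001001 (9)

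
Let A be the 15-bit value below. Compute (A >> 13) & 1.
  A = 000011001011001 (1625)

Bit 13 is the 14th from the right.
  000011001011001
   ^
That bit is 0.

Answer: 0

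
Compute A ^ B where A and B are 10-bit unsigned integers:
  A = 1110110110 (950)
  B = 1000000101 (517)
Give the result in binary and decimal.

Apply ^ to each column (1 where bits differ):
  1110110110
^ 1000000101
------------
  0110110011

Answer: 0110110011 (435)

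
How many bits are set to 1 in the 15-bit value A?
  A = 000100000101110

000100000101110
1-bits at positions (from bit 0 = LSB): 1, 2, 3, 5, 11
Count = 5

Answer: 5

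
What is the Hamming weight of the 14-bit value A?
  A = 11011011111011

11011011111011
1-bits at positions (from bit 0 = LSB): 0, 1, 3, 4, 5, 6, 7, 9, 10, 12, 13
Count = 11

Answer: 11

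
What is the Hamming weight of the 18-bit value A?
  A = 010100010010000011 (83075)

010100010010000011
1-bits at positions (from bit 0 = LSB): 0, 1, 7, 10, 14, 16
Count = 6

Answer: 6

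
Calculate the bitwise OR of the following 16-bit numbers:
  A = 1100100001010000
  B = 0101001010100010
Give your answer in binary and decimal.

Apply | to each column (1 where either bit is 1):
  1100100001010000
| 0101001010100010
------------------
  1101101011110010

Answer: 1101101011110010 (56050)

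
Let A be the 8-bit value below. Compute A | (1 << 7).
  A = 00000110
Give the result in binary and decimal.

Mask = 1 << 7 = 10000000
Bit 7 of A is 0, so OR-ing with the mask flips it to 1.
  00000110
| 10000000
----------
  10000110

Answer: 10000110 (134)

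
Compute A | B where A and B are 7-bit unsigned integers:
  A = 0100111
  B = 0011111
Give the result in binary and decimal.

Apply | to each column (1 where either bit is 1):
  0100111
| 0011111
---------
  0111111

Answer: 0111111 (63)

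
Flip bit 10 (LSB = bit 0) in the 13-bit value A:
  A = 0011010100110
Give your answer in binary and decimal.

Mask = 1 << 10 = 0010000000000
Bit 10 of A is 1; XOR with the mask flips it to 0.
  0011010100110
^ 0010000000000
---------------
  0001010100110

Answer: 0001010100110 (678)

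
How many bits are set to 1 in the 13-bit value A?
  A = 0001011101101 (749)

0001011101101
1-bits at positions (from bit 0 = LSB): 0, 2, 3, 5, 6, 7, 9
Count = 7

Answer: 7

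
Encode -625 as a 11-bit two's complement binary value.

1. Binary of +625:  01001110001
2. Invert bits:     10110001110
3. Add 1:           10110001111

Answer: 10110001111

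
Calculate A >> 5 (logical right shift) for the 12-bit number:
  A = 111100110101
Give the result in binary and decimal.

Logical shift right by 5: drop the bottom 5 bit(s), prepend 5 zero(s) on the left.
  111100110101  ->  keep [1111001], discard [10101], prepend 00000
= 000001111001

Answer: 000001111001 (121)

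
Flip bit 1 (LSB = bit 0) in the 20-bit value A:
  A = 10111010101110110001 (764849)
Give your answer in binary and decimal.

Mask = 1 << 1 = 00000000000000000010
Bit 1 of A is 0; XOR with the mask flips it to 1.
  10111010101110110001
^ 00000000000000000010
----------------------
  10111010101110110011

Answer: 10111010101110110011 (764851)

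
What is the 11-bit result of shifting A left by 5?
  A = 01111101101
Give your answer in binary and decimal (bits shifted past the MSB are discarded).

Shift left by 5: drop the top 5 bit(s), append 5 zero(s) on the right.
  01111101101  ->  discard [01111], keep [101101], append 00000
= 10110100000

Answer: 10110100000 (1440)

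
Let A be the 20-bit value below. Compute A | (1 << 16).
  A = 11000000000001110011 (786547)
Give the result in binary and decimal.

Mask = 1 << 16 = 00010000000000000000
Bit 16 of A is 0, so OR-ing with the mask flips it to 1.
  11000000000001110011
| 00010000000000000000
----------------------
  11010000000001110011

Answer: 11010000000001110011 (852083)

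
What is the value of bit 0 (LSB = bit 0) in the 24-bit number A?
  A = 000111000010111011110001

Bit 0 is the 1st from the right.
  000111000010111011110001
                         ^
That bit is 1.

Answer: 1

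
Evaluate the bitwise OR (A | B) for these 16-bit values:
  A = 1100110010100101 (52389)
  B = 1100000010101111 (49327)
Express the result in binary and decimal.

Apply | to each column (1 where either bit is 1):
  1100110010100101
| 1100000010101111
------------------
  1100110010101111

Answer: 1100110010101111 (52399)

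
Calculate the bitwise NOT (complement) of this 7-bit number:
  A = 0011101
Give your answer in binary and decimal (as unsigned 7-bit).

Flip each bit (0->1, 1->0):
  0011101
  1100010

Answer: 1100010 (98)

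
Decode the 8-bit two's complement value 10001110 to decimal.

MSB is 1, so the value is negative. Find the magnitude:
1. Invert bits:  01110001
2. Add 1:        01110010  = 114
3. Apply sign:   -114

Answer: -114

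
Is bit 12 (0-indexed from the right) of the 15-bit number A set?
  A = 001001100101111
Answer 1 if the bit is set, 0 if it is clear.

Bit 12 is the 13th from the right.
  001001100101111
    ^
That bit is 1.

Answer: 1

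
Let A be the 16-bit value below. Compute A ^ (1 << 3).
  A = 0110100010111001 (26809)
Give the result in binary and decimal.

Mask = 1 << 3 = 0000000000001000
Bit 3 of A is 1; XOR with the mask flips it to 0.
  0110100010111001
^ 0000000000001000
------------------
  0110100010110001

Answer: 0110100010110001 (26801)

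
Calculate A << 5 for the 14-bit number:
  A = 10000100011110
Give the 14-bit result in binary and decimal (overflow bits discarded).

Shift left by 5: drop the top 5 bit(s), append 5 zero(s) on the right.
  10000100011110  ->  discard [10000], keep [100011110], append 00000
= 10001111000000

Answer: 10001111000000 (9152)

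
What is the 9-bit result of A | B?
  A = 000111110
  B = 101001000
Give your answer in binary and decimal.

Apply | to each column (1 where either bit is 1):
  000111110
| 101001000
-----------
  101111110

Answer: 101111110 (382)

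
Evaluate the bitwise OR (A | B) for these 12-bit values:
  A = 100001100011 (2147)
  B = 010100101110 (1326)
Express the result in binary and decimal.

Apply | to each column (1 where either bit is 1):
  100001100011
| 010100101110
--------------
  110101101111

Answer: 110101101111 (3439)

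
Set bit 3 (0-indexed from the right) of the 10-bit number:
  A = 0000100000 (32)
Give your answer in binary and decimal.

Mask = 1 << 3 = 0000001000
Bit 3 of A is 0, so OR-ing with the mask flips it to 1.
  0000100000
| 0000001000
------------
  0000101000

Answer: 0000101000 (40)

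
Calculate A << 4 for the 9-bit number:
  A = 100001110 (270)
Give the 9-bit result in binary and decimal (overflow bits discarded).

Shift left by 4: drop the top 4 bit(s), append 4 zero(s) on the right.
  100001110  ->  discard [1000], keep [01110], append 0000
= 011100000

Answer: 011100000 (224)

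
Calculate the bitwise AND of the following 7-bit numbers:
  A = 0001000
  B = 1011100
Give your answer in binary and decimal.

Apply & to each column (1 only where both bits are 1):
  0001000
& 1011100
---------
  0001000

Answer: 0001000 (8)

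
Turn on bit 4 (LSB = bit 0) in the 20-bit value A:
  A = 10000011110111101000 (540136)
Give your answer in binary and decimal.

Mask = 1 << 4 = 00000000000000010000
Bit 4 of A is 0, so OR-ing with the mask flips it to 1.
  10000011110111101000
| 00000000000000010000
----------------------
  10000011110111111000

Answer: 10000011110111111000 (540152)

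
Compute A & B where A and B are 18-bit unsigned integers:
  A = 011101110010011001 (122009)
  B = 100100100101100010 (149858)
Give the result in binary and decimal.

Apply & to each column (1 only where both bits are 1):
  011101110010011001
& 100100100101100010
--------------------
  000100100000000000

Answer: 000100100000000000 (18432)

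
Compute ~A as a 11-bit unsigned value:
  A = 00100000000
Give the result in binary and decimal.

Flip each bit (0->1, 1->0):
  00100000000
  11011111111

Answer: 11011111111 (1791)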